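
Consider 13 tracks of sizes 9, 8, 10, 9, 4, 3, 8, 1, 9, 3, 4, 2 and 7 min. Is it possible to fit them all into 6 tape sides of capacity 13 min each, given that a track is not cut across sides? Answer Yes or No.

No

Total = 77 min; ⌈77/13⌉ = 6.
7 tracks each exceed half the capacity and cannot share a side, forcing at least 7 tape sides.
At least 7 tape sides are required, but only 6 are allowed.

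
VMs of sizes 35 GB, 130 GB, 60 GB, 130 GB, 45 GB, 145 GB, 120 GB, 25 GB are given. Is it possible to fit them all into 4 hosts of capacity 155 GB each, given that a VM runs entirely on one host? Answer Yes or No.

Total = 690 GB; ⌈690/155⌉ = 5.
At least 5 hosts are required, but only 4 are allowed.

No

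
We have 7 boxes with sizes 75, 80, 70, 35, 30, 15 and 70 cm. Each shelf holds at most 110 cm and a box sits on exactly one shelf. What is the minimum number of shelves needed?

Total = 80 + 75 + 70 + 70 + 35 + 30 + 15 = 375 cm.
Lower bound: ⌈375/110⌉ = 4 shelves.
A packing using 4 shelves:
  shelf 1: 80 + 30 = 110
  shelf 2: 75 + 35 = 110
  shelf 3: 70 + 15 = 85
  shelf 4: 70 = 70
This matches the lower bound, so 4 is optimal.

4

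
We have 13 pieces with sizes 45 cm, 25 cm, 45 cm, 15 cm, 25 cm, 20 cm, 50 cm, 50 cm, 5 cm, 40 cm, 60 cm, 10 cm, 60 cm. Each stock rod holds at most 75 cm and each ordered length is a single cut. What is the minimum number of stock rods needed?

Total = 60 + 60 + 50 + 50 + 45 + 45 + 40 + 25 + 25 + 20 + 15 + 10 + 5 = 450 cm.
Lower bound: ⌈450/75⌉ = 6 stock rods.
Also, 7 pieces each exceed 75/2 cm, and no two of those can share a stock rod, so at least 7 stock rods are needed.
A packing using 7 stock rods:
  stock rod 1: 60 + 15 = 75
  stock rod 2: 60 + 10 + 5 = 75
  stock rod 3: 50 + 25 = 75
  stock rod 4: 50 + 25 = 75
  stock rod 5: 45 + 20 = 65
  stock rod 6: 45 = 45
  stock rod 7: 40 = 40
This matches the lower bound, so 7 is optimal.

7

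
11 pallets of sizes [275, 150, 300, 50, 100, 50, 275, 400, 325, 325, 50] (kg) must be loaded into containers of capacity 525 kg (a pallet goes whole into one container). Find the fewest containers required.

6

Total = 400 + 325 + 325 + 300 + 275 + 275 + 150 + 100 + 50 + 50 + 50 = 2300 kg.
Lower bound: ⌈2300/525⌉ = 5 containers.
Also, 6 pallets each exceed 525/2 kg, and no two of those can share a container, so at least 6 containers are needed.
A packing using 6 containers:
  container 1: 400 + 100 = 500
  container 2: 325 + 150 + 50 = 525
  container 3: 325 + 50 + 50 = 425
  container 4: 300 = 300
  container 5: 275 = 275
  container 6: 275 = 275
This matches the lower bound, so 6 is optimal.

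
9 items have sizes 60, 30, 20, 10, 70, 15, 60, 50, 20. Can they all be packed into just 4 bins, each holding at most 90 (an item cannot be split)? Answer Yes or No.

Yes

A valid assignment using 4 bins:
  bin 1: 70 + 20 = 90
  bin 2: 60 + 30 = 90
  bin 3: 60 + 20 + 10 = 90
  bin 4: 50 + 15 = 65
Every load is within 90, so 4 bins suffice.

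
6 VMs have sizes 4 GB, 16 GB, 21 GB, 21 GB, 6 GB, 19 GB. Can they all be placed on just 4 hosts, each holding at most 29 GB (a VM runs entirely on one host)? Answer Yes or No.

Yes

A valid assignment using 4 hosts:
  host 1: 21 + 6 = 27
  host 2: 21 + 4 = 25
  host 3: 19 = 19
  host 4: 16 = 16
Every load is within 29 GB, so 4 hosts suffice.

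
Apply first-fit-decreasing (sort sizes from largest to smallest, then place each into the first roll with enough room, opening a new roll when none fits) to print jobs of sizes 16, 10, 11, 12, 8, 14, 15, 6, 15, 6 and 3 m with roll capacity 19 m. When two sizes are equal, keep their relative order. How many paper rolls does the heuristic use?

7

Sorted descending: 16, 15, 15, 14, 12, 11, 10, 8, 6, 6, 3.
  16 → roll 1 (new)  [load 16/19]
  15 → roll 2 (new)  [load 15/19]
  15 → roll 3 (new)  [load 15/19]
  14 → roll 4 (new)  [load 14/19]
  12 → roll 5 (new)  [load 12/19]
  11 → roll 6 (new)  [load 11/19]
  10 → roll 7 (new)  [load 10/19]
  8 → roll 6  [load 19/19]
  6 → roll 5  [load 18/19]
  6 → roll 7  [load 16/19]
  3 → roll 1  [load 19/19]
7 paper rolls opened.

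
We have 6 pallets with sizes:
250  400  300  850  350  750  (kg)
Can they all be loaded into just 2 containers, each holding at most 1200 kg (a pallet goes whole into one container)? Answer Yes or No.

Total = 2900 kg; ⌈2900/1200⌉ = 3.
At least 3 containers are required, but only 2 are allowed.

No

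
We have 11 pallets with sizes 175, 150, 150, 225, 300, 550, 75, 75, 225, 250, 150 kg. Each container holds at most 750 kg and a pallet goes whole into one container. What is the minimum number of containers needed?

Total = 550 + 300 + 250 + 225 + 225 + 175 + 150 + 150 + 150 + 75 + 75 = 2325 kg.
Lower bound: ⌈2325/750⌉ = 4 containers.
A packing using 4 containers:
  container 1: 550 + 175 = 725
  container 2: 300 + 250 + 150 = 700
  container 3: 225 + 225 + 150 + 150 = 750
  container 4: 75 + 75 = 150
This matches the lower bound, so 4 is optimal.

4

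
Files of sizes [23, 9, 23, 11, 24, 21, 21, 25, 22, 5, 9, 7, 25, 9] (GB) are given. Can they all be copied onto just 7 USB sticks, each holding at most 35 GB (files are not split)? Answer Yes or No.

Total = 234 GB; ⌈234/35⌉ = 7.
8 files each exceed half the capacity and cannot share a USB stick, forcing at least 8 USB sticks.
At least 8 USB sticks are required, but only 7 are allowed.

No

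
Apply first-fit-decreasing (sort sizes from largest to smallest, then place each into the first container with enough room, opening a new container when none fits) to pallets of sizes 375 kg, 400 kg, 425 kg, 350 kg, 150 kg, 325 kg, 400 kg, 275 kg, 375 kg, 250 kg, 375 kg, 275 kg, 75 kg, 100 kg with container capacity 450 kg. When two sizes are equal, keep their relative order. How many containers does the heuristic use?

Sorted descending: 425, 400, 400, 375, 375, 375, 350, 325, 275, 275, 250, 150, 100, 75.
  425 → container 1 (new)  [load 425/450]
  400 → container 2 (new)  [load 400/450]
  400 → container 3 (new)  [load 400/450]
  375 → container 4 (new)  [load 375/450]
  375 → container 5 (new)  [load 375/450]
  375 → container 6 (new)  [load 375/450]
  350 → container 7 (new)  [load 350/450]
  325 → container 8 (new)  [load 325/450]
  275 → container 9 (new)  [load 275/450]
  275 → container 10 (new)  [load 275/450]
  250 → container 11 (new)  [load 250/450]
  150 → container 9  [load 425/450]
  100 → container 7  [load 450/450]
  75 → container 4  [load 450/450]
11 containers opened.

11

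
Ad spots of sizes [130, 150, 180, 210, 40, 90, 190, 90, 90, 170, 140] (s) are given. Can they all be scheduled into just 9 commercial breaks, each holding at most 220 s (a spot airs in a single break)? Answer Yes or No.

A valid assignment using 8 commercial breaks:
  break 1: 210 = 210
  break 2: 190 = 190
  break 3: 180 + 40 = 220
  break 4: 170 = 170
  break 5: 150 = 150
  break 6: 140 = 140
  break 7: 130 + 90 = 220
  break 8: 90 + 90 = 180
That uses only 8 ≤ 9, so 9 commercial breaks are enough.

Yes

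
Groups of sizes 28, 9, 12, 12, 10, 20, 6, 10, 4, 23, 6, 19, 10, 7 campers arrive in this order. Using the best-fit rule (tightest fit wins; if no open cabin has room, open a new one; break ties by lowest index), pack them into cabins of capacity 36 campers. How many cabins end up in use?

  28 → cabin 1 (new)  [load 28/36]
  9 → cabin 2 (new)  [load 9/36]
  12 → cabin 2  [load 21/36]
  12 → cabin 2  [load 33/36]
  10 → cabin 3 (new)  [load 10/36]
  20 → cabin 3  [load 30/36]
  6 → cabin 3  [load 36/36]
  10 → cabin 4 (new)  [load 10/36]
  4 → cabin 1  [load 32/36]
  23 → cabin 4  [load 33/36]
  6 → cabin 5 (new)  [load 6/36]
  19 → cabin 5  [load 25/36]
  10 → cabin 5  [load 35/36]
  7 → cabin 6 (new)  [load 7/36]
6 cabins opened.

6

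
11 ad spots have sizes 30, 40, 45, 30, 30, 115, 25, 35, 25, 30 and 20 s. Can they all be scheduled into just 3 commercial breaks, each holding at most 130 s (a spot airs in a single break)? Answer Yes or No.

Total = 425 s; ⌈425/130⌉ = 4.
At least 4 commercial breaks are required, but only 3 are allowed.

No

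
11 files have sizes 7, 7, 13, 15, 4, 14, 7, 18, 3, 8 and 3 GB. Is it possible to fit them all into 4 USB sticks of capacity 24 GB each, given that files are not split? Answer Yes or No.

Total = 99 GB; ⌈99/24⌉ = 5.
At least 5 USB sticks are required, but only 4 are allowed.

No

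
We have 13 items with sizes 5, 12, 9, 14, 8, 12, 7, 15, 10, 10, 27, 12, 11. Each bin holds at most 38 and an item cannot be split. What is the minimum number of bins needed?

Total = 27 + 15 + 14 + 12 + 12 + 12 + 11 + 10 + 10 + 9 + 8 + 7 + 5 = 152.
Lower bound: ⌈152/38⌉ = 4 bins.
A packing using 4 bins:
  bin 1: 27 + 11 = 38
  bin 2: 15 + 10 + 8 + 5 = 38
  bin 3: 14 + 12 + 12 = 38
  bin 4: 12 + 10 + 9 + 7 = 38
This matches the lower bound, so 4 is optimal.

4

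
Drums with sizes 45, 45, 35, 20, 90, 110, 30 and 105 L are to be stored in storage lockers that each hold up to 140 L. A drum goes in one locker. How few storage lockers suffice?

4

Total = 110 + 105 + 90 + 45 + 45 + 35 + 30 + 20 = 480 L.
Lower bound: ⌈480/140⌉ = 4 storage lockers.
A packing using 4 storage lockers:
  locker 1: 110 + 30 = 140
  locker 2: 105 + 35 = 140
  locker 3: 90 + 45 = 135
  locker 4: 45 + 20 = 65
This matches the lower bound, so 4 is optimal.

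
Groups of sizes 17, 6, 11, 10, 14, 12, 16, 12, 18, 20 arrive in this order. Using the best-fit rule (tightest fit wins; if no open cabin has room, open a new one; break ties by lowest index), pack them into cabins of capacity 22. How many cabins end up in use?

  17 → cabin 1 (new)  [load 17/22]
  6 → cabin 2 (new)  [load 6/22]
  11 → cabin 2  [load 17/22]
  10 → cabin 3 (new)  [load 10/22]
  14 → cabin 4 (new)  [load 14/22]
  12 → cabin 3  [load 22/22]
  16 → cabin 5 (new)  [load 16/22]
  12 → cabin 6 (new)  [load 12/22]
  18 → cabin 7 (new)  [load 18/22]
  20 → cabin 8 (new)  [load 20/22]
8 cabins opened.

8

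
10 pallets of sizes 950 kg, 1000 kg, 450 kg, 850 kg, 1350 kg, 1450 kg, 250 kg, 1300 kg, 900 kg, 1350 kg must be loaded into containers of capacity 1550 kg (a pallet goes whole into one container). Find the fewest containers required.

Total = 1450 + 1350 + 1350 + 1300 + 1000 + 950 + 900 + 850 + 450 + 250 = 9850 kg.
Lower bound: ⌈9850/1550⌉ = 7 containers.
Also, 8 pallets each exceed 775 kg, and no two of those can share a container, so at least 8 containers are needed.
A packing using 8 containers:
  container 1: 1450 = 1450
  container 2: 1350 = 1350
  container 3: 1350 = 1350
  container 4: 1300 + 250 = 1550
  container 5: 1000 + 450 = 1450
  container 6: 950 = 950
  container 7: 900 = 900
  container 8: 850 = 850
This matches the lower bound, so 8 is optimal.

8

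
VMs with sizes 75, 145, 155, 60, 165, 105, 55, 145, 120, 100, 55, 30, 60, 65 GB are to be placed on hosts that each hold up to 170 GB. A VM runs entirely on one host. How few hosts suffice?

9

Total = 165 + 155 + 145 + 145 + 120 + 105 + 100 + 75 + 65 + 60 + 60 + 55 + 55 + 30 = 1335 GB.
Lower bound: ⌈1335/170⌉ = 8 hosts.
A packing using 9 hosts:
  host 1: 165 = 165
  host 2: 155 = 155
  host 3: 145 = 145
  host 4: 145 = 145
  host 5: 120 + 30 = 150
  host 6: 105 + 65 = 170
  host 7: 100 + 60 = 160
  host 8: 75 + 60 = 135
  host 9: 55 + 55 = 110
No arrangement into 8 hosts stays within capacity, so 9 is optimal.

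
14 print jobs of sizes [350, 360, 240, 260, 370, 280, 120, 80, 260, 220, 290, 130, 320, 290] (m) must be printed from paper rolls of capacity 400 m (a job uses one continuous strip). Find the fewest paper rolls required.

Total = 370 + 360 + 350 + 320 + 290 + 290 + 280 + 260 + 260 + 240 + 220 + 130 + 120 + 80 = 3570 m.
Lower bound: ⌈3570/400⌉ = 9 paper rolls.
Also, 11 print jobs each exceed 200 m, and no two of those can share a roll, so at least 11 paper rolls are needed.
A packing using 11 paper rolls:
  roll 1: 370 = 370
  roll 2: 360 = 360
  roll 3: 350 = 350
  roll 4: 320 + 80 = 400
  roll 5: 290 = 290
  roll 6: 290 = 290
  roll 7: 280 + 120 = 400
  roll 8: 260 + 130 = 390
  roll 9: 260 = 260
  roll 10: 240 = 240
  roll 11: 220 = 220
This matches the lower bound, so 11 is optimal.

11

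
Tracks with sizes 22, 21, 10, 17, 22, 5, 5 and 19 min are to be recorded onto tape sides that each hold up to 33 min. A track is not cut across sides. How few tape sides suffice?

5

Total = 22 + 22 + 21 + 19 + 17 + 10 + 5 + 5 = 121 min.
Lower bound: ⌈121/33⌉ = 4 tape sides.
Also, 5 tracks each exceed 33/2 min, and no two of those can share a side, so at least 5 tape sides are needed.
A packing using 5 tape sides:
  side 1: 22 + 10 = 32
  side 2: 22 + 5 + 5 = 32
  side 3: 21 = 21
  side 4: 19 = 19
  side 5: 17 = 17
This matches the lower bound, so 5 is optimal.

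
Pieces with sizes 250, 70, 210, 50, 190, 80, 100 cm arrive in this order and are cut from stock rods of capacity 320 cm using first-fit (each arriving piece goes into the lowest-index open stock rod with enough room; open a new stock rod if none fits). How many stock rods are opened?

4

  250 → stock rod 1 (new)  [load 250/320]
  70 → stock rod 1  [load 320/320]
  210 → stock rod 2 (new)  [load 210/320]
  50 → stock rod 2  [load 260/320]
  190 → stock rod 3 (new)  [load 190/320]
  80 → stock rod 3  [load 270/320]
  100 → stock rod 4 (new)  [load 100/320]
4 stock rods opened.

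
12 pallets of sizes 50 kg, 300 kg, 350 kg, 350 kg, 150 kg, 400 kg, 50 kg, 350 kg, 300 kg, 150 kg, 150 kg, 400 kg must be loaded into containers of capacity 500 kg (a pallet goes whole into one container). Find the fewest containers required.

7

Total = 400 + 400 + 350 + 350 + 350 + 300 + 300 + 150 + 150 + 150 + 50 + 50 = 3000 kg.
Lower bound: ⌈3000/500⌉ = 6 containers.
Also, 7 pallets each exceed 250 kg, and no two of those can share a container, so at least 7 containers are needed.
A packing using 7 containers:
  container 1: 400 + 50 + 50 = 500
  container 2: 400 = 400
  container 3: 350 + 150 = 500
  container 4: 350 + 150 = 500
  container 5: 350 + 150 = 500
  container 6: 300 = 300
  container 7: 300 = 300
This matches the lower bound, so 7 is optimal.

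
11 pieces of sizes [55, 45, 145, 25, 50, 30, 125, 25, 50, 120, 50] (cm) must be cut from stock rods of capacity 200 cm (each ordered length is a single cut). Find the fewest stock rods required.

4

Total = 145 + 125 + 120 + 55 + 50 + 50 + 50 + 45 + 30 + 25 + 25 = 720 cm.
Lower bound: ⌈720/200⌉ = 4 stock rods.
A packing using 4 stock rods:
  stock rod 1: 145 + 55 = 200
  stock rod 2: 125 + 50 + 25 = 200
  stock rod 3: 120 + 50 + 30 = 200
  stock rod 4: 50 + 45 + 25 = 120
This matches the lower bound, so 4 is optimal.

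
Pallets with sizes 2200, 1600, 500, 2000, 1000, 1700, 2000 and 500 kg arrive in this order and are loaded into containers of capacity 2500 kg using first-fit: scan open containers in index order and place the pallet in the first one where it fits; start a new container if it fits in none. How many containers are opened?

6

  2200 → container 1 (new)  [load 2200/2500]
  1600 → container 2 (new)  [load 1600/2500]
  500 → container 2  [load 2100/2500]
  2000 → container 3 (new)  [load 2000/2500]
  1000 → container 4 (new)  [load 1000/2500]
  1700 → container 5 (new)  [load 1700/2500]
  2000 → container 6 (new)  [load 2000/2500]
  500 → container 3  [load 2500/2500]
6 containers opened.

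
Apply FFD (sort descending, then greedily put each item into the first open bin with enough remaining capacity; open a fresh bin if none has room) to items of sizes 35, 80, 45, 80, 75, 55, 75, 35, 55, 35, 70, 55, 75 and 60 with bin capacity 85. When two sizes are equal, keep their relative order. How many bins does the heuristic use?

Sorted descending: 80, 80, 75, 75, 75, 70, 60, 55, 55, 55, 45, 35, 35, 35.
  80 → bin 1 (new)  [load 80/85]
  80 → bin 2 (new)  [load 80/85]
  75 → bin 3 (new)  [load 75/85]
  75 → bin 4 (new)  [load 75/85]
  75 → bin 5 (new)  [load 75/85]
  70 → bin 6 (new)  [load 70/85]
  60 → bin 7 (new)  [load 60/85]
  55 → bin 8 (new)  [load 55/85]
  55 → bin 9 (new)  [load 55/85]
  55 → bin 10 (new)  [load 55/85]
  45 → bin 11 (new)  [load 45/85]
  35 → bin 11  [load 80/85]
  35 → bin 12 (new)  [load 35/85]
  35 → bin 12  [load 70/85]
12 bins opened.

12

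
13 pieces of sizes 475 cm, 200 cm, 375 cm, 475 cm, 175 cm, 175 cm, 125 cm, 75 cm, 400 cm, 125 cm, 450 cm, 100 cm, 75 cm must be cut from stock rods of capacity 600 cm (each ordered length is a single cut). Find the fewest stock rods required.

Total = 475 + 475 + 450 + 400 + 375 + 200 + 175 + 175 + 125 + 125 + 100 + 75 + 75 = 3225 cm.
Lower bound: ⌈3225/600⌉ = 6 stock rods.
A packing using 6 stock rods:
  stock rod 1: 475 + 125 = 600
  stock rod 2: 475 + 125 = 600
  stock rod 3: 450 + 100 = 550
  stock rod 4: 400 + 200 = 600
  stock rod 5: 375 + 175 = 550
  stock rod 6: 175 + 75 + 75 = 325
This matches the lower bound, so 6 is optimal.

6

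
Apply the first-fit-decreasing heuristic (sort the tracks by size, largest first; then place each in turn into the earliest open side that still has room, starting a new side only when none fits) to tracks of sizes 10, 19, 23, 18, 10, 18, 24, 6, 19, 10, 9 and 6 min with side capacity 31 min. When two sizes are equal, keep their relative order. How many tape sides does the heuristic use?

Sorted descending: 24, 23, 19, 19, 18, 18, 10, 10, 10, 9, 6, 6.
  24 → side 1 (new)  [load 24/31]
  23 → side 2 (new)  [load 23/31]
  19 → side 3 (new)  [load 19/31]
  19 → side 4 (new)  [load 19/31]
  18 → side 5 (new)  [load 18/31]
  18 → side 6 (new)  [load 18/31]
  10 → side 3  [load 29/31]
  10 → side 4  [load 29/31]
  10 → side 5  [load 28/31]
  9 → side 6  [load 27/31]
  6 → side 1  [load 30/31]
  6 → side 2  [load 29/31]
6 tape sides opened.

6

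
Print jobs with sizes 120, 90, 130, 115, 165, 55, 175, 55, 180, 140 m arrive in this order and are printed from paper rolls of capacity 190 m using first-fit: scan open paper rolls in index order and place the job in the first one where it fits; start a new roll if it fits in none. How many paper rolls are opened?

8

  120 → roll 1 (new)  [load 120/190]
  90 → roll 2 (new)  [load 90/190]
  130 → roll 3 (new)  [load 130/190]
  115 → roll 4 (new)  [load 115/190]
  165 → roll 5 (new)  [load 165/190]
  55 → roll 1  [load 175/190]
  175 → roll 6 (new)  [load 175/190]
  55 → roll 2  [load 145/190]
  180 → roll 7 (new)  [load 180/190]
  140 → roll 8 (new)  [load 140/190]
8 paper rolls opened.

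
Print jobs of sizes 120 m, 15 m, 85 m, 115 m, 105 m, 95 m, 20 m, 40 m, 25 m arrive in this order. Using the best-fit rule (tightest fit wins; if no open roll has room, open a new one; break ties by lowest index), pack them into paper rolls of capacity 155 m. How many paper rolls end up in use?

  120 → roll 1 (new)  [load 120/155]
  15 → roll 1  [load 135/155]
  85 → roll 2 (new)  [load 85/155]
  115 → roll 3 (new)  [load 115/155]
  105 → roll 4 (new)  [load 105/155]
  95 → roll 5 (new)  [load 95/155]
  20 → roll 1  [load 155/155]
  40 → roll 3  [load 155/155]
  25 → roll 4  [load 130/155]
5 paper rolls opened.

5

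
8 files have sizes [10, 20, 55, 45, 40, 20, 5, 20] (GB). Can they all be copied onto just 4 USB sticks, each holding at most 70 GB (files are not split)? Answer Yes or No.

A valid assignment using 4 USB sticks:
  USB stick 1: 55 + 10 + 5 = 70
  USB stick 2: 45 + 20 = 65
  USB stick 3: 40 + 20 = 60
  USB stick 4: 20 = 20
Every load is within 70 GB, so 4 USB sticks suffice.

Yes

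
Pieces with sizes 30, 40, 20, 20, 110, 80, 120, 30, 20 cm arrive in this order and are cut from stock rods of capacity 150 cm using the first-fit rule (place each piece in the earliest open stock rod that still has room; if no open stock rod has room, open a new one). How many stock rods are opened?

  30 → stock rod 1 (new)  [load 30/150]
  40 → stock rod 1  [load 70/150]
  20 → stock rod 1  [load 90/150]
  20 → stock rod 1  [load 110/150]
  110 → stock rod 2 (new)  [load 110/150]
  80 → stock rod 3 (new)  [load 80/150]
  120 → stock rod 4 (new)  [load 120/150]
  30 → stock rod 1  [load 140/150]
  20 → stock rod 2  [load 130/150]
4 stock rods opened.

4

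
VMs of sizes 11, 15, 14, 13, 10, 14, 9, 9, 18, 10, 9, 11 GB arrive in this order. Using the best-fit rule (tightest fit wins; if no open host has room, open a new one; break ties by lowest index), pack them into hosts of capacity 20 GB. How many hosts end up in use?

9

  11 → host 1 (new)  [load 11/20]
  15 → host 2 (new)  [load 15/20]
  14 → host 3 (new)  [load 14/20]
  13 → host 4 (new)  [load 13/20]
  10 → host 5 (new)  [load 10/20]
  14 → host 6 (new)  [load 14/20]
  9 → host 1  [load 20/20]
  9 → host 5  [load 19/20]
  18 → host 7 (new)  [load 18/20]
  10 → host 8 (new)  [load 10/20]
  9 → host 8  [load 19/20]
  11 → host 9 (new)  [load 11/20]
9 hosts opened.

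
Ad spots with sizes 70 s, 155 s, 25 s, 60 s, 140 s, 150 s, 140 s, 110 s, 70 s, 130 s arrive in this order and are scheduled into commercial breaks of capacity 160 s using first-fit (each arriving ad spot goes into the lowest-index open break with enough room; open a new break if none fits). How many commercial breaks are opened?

  70 → break 1 (new)  [load 70/160]
  155 → break 2 (new)  [load 155/160]
  25 → break 1  [load 95/160]
  60 → break 1  [load 155/160]
  140 → break 3 (new)  [load 140/160]
  150 → break 4 (new)  [load 150/160]
  140 → break 5 (new)  [load 140/160]
  110 → break 6 (new)  [load 110/160]
  70 → break 7 (new)  [load 70/160]
  130 → break 8 (new)  [load 130/160]
8 commercial breaks opened.

8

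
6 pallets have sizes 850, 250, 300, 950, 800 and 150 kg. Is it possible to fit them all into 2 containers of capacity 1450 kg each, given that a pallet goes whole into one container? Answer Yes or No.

No

Total = 3300 kg; ⌈3300/1450⌉ = 3.
At least 3 containers are required, but only 2 are allowed.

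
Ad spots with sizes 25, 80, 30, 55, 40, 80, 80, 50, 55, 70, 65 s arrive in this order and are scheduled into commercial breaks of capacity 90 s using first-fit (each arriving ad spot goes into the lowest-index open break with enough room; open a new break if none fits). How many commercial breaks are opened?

9

  25 → break 1 (new)  [load 25/90]
  80 → break 2 (new)  [load 80/90]
  30 → break 1  [load 55/90]
  55 → break 3 (new)  [load 55/90]
  40 → break 4 (new)  [load 40/90]
  80 → break 5 (new)  [load 80/90]
  80 → break 6 (new)  [load 80/90]
  50 → break 4  [load 90/90]
  55 → break 7 (new)  [load 55/90]
  70 → break 8 (new)  [load 70/90]
  65 → break 9 (new)  [load 65/90]
9 commercial breaks opened.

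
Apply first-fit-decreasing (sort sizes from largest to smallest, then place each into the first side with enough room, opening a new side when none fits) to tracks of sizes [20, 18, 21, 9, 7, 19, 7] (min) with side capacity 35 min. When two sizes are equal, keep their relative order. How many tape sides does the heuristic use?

4

Sorted descending: 21, 20, 19, 18, 9, 7, 7.
  21 → side 1 (new)  [load 21/35]
  20 → side 2 (new)  [load 20/35]
  19 → side 3 (new)  [load 19/35]
  18 → side 4 (new)  [load 18/35]
  9 → side 1  [load 30/35]
  7 → side 2  [load 27/35]
  7 → side 2  [load 34/35]
4 tape sides opened.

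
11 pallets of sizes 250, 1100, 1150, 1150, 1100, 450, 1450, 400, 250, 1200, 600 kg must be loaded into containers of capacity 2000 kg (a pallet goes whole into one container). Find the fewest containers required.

Total = 1450 + 1200 + 1150 + 1150 + 1100 + 1100 + 600 + 450 + 400 + 250 + 250 = 9100 kg.
Lower bound: ⌈9100/2000⌉ = 5 containers.
Also, 6 pallets each exceed 1000 kg, and no two of those can share a container, so at least 6 containers are needed.
A packing using 6 containers:
  container 1: 1450 + 450 = 1900
  container 2: 1200 + 600 = 1800
  container 3: 1150 + 400 + 250 = 1800
  container 4: 1150 + 250 = 1400
  container 5: 1100 = 1100
  container 6: 1100 = 1100
This matches the lower bound, so 6 is optimal.

6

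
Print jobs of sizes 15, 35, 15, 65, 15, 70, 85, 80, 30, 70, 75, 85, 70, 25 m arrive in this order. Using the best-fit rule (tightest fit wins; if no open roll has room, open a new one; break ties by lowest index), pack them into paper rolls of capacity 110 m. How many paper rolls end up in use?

9

  15 → roll 1 (new)  [load 15/110]
  35 → roll 1  [load 50/110]
  15 → roll 1  [load 65/110]
  65 → roll 2 (new)  [load 65/110]
  15 → roll 1  [load 80/110]
  70 → roll 3 (new)  [load 70/110]
  85 → roll 4 (new)  [load 85/110]
  80 → roll 5 (new)  [load 80/110]
  30 → roll 1  [load 110/110]
  70 → roll 6 (new)  [load 70/110]
  75 → roll 7 (new)  [load 75/110]
  85 → roll 8 (new)  [load 85/110]
  70 → roll 9 (new)  [load 70/110]
  25 → roll 4  [load 110/110]
9 paper rolls opened.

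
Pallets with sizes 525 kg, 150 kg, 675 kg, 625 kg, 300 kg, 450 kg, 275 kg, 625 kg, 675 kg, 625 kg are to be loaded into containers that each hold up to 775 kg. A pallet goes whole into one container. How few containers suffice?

Total = 675 + 675 + 625 + 625 + 625 + 525 + 450 + 300 + 275 + 150 = 4925 kg.
Lower bound: ⌈4925/775⌉ = 7 containers.
A packing using 8 containers:
  container 1: 675 = 675
  container 2: 675 = 675
  container 3: 625 + 150 = 775
  container 4: 625 = 625
  container 5: 625 = 625
  container 6: 525 = 525
  container 7: 450 + 300 = 750
  container 8: 275 = 275
No arrangement into 7 containers stays within capacity, so 8 is optimal.

8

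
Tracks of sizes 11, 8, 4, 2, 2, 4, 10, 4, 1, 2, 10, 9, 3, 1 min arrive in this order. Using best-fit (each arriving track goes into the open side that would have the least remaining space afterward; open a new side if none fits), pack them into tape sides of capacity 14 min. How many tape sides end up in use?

6

  11 → side 1 (new)  [load 11/14]
  8 → side 2 (new)  [load 8/14]
  4 → side 2  [load 12/14]
  2 → side 2  [load 14/14]
  2 → side 1  [load 13/14]
  4 → side 3 (new)  [load 4/14]
  10 → side 3  [load 14/14]
  4 → side 4 (new)  [load 4/14]
  1 → side 1  [load 14/14]
  2 → side 4  [load 6/14]
  10 → side 5 (new)  [load 10/14]
  9 → side 6 (new)  [load 9/14]
  3 → side 5  [load 13/14]
  1 → side 5  [load 14/14]
6 tape sides opened.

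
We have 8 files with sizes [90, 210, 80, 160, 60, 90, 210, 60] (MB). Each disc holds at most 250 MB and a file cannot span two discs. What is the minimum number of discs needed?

Total = 210 + 210 + 160 + 90 + 90 + 80 + 60 + 60 = 960 MB.
Lower bound: ⌈960/250⌉ = 4 discs.
A packing using 5 discs:
  disc 1: 210 = 210
  disc 2: 210 = 210
  disc 3: 160 + 90 = 250
  disc 4: 90 + 80 + 60 = 230
  disc 5: 60 = 60
No arrangement into 4 discs stays within capacity, so 5 is optimal.

5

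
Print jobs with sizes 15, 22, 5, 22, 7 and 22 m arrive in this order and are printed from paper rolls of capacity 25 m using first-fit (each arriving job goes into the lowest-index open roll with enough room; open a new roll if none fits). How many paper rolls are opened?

  15 → roll 1 (new)  [load 15/25]
  22 → roll 2 (new)  [load 22/25]
  5 → roll 1  [load 20/25]
  22 → roll 3 (new)  [load 22/25]
  7 → roll 4 (new)  [load 7/25]
  22 → roll 5 (new)  [load 22/25]
5 paper rolls opened.

5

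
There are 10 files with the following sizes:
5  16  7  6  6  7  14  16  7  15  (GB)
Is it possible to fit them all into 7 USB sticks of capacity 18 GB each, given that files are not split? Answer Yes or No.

A valid assignment using 7 USB sticks:
  USB stick 1: 16 = 16
  USB stick 2: 16 = 16
  USB stick 3: 15 = 15
  USB stick 4: 14 = 14
  USB stick 5: 7 + 7 = 14
  USB stick 6: 7 + 6 + 5 = 18
  USB stick 7: 6 = 6
Every load is within 18 GB, so 7 USB sticks suffice.

Yes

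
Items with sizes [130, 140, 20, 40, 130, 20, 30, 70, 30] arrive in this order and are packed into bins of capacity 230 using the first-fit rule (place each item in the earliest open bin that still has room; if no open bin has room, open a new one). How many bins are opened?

  130 → bin 1 (new)  [load 130/230]
  140 → bin 2 (new)  [load 140/230]
  20 → bin 1  [load 150/230]
  40 → bin 1  [load 190/230]
  130 → bin 3 (new)  [load 130/230]
  20 → bin 1  [load 210/230]
  30 → bin 2  [load 170/230]
  70 → bin 3  [load 200/230]
  30 → bin 2  [load 200/230]
3 bins opened.

3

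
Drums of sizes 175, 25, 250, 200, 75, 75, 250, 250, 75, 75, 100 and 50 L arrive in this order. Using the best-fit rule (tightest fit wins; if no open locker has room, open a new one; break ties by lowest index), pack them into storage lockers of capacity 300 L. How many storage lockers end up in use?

6

  175 → locker 1 (new)  [load 175/300]
  25 → locker 1  [load 200/300]
  250 → locker 2 (new)  [load 250/300]
  200 → locker 3 (new)  [load 200/300]
  75 → locker 1  [load 275/300]
  75 → locker 3  [load 275/300]
  250 → locker 4 (new)  [load 250/300]
  250 → locker 5 (new)  [load 250/300]
  75 → locker 6 (new)  [load 75/300]
  75 → locker 6  [load 150/300]
  100 → locker 6  [load 250/300]
  50 → locker 2  [load 300/300]
6 storage lockers opened.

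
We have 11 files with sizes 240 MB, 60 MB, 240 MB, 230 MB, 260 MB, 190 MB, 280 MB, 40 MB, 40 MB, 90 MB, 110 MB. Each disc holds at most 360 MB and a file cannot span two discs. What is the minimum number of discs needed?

Total = 280 + 260 + 240 + 240 + 230 + 190 + 110 + 90 + 60 + 40 + 40 = 1780 MB.
Lower bound: ⌈1780/360⌉ = 5 discs.
Also, 6 files each exceed 180 MB, and no two of those can share a disc, so at least 6 discs are needed.
A packing using 6 discs:
  disc 1: 280 + 60 = 340
  disc 2: 260 + 90 = 350
  disc 3: 240 + 110 = 350
  disc 4: 240 + 40 + 40 = 320
  disc 5: 230 = 230
  disc 6: 190 = 190
This matches the lower bound, so 6 is optimal.

6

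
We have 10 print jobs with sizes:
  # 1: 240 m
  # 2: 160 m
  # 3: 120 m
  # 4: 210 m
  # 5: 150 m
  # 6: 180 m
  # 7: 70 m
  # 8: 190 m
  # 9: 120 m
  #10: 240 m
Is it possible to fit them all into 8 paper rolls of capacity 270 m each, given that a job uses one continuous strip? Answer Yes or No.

Yes

A valid assignment using 8 paper rolls:
  roll 1: 240 = 240
  roll 2: 240 = 240
  roll 3: 210 = 210
  roll 4: 190 + 70 = 260
  roll 5: 180 = 180
  roll 6: 160 = 160
  roll 7: 150 + 120 = 270
  roll 8: 120 = 120
Every load is within 270 m, so 8 paper rolls suffice.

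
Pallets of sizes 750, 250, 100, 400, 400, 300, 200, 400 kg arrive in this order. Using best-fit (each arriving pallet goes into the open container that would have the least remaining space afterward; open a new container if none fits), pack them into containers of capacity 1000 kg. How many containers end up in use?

  750 → container 1 (new)  [load 750/1000]
  250 → container 1  [load 1000/1000]
  100 → container 2 (new)  [load 100/1000]
  400 → container 2  [load 500/1000]
  400 → container 2  [load 900/1000]
  300 → container 3 (new)  [load 300/1000]
  200 → container 3  [load 500/1000]
  400 → container 3  [load 900/1000]
3 containers opened.

3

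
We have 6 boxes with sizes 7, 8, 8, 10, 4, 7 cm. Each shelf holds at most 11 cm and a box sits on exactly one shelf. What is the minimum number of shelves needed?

5

Total = 10 + 8 + 8 + 7 + 7 + 4 = 44 cm.
Lower bound: ⌈44/11⌉ = 4 shelves.
Also, 5 boxes each exceed 11/2 cm, and no two of those can share a shelf, so at least 5 shelves are needed.
A packing using 5 shelves:
  shelf 1: 10 = 10
  shelf 2: 8 = 8
  shelf 3: 8 = 8
  shelf 4: 7 + 4 = 11
  shelf 5: 7 = 7
This matches the lower bound, so 5 is optimal.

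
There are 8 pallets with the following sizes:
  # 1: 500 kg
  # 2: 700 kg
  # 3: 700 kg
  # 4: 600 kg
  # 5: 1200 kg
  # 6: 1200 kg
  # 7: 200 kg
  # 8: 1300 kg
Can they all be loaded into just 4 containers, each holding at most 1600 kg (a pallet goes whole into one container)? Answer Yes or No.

No

Total = 6400 kg; ⌈6400/1600⌉ = 4.
The bound of 4 does not rule out 4, but exhaustive search shows no assignment into 4 containers of capacity 1600 kg exists — the minimum is 5.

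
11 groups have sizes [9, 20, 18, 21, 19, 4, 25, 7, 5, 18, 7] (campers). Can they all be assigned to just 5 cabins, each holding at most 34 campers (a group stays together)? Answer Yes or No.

No

Total = 153 campers; ⌈153/34⌉ = 5.
6 groups each exceed half the capacity and cannot share a cabin, forcing at least 6 cabins.
At least 6 cabins are required, but only 5 are allowed.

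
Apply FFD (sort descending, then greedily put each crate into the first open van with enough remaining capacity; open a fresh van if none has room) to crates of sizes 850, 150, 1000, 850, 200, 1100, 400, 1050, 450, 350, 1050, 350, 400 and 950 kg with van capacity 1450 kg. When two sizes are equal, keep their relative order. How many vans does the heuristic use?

Sorted descending: 1100, 1050, 1050, 1000, 950, 850, 850, 450, 400, 400, 350, 350, 200, 150.
  1100 → van 1 (new)  [load 1100/1450]
  1050 → van 2 (new)  [load 1050/1450]
  1050 → van 3 (new)  [load 1050/1450]
  1000 → van 4 (new)  [load 1000/1450]
  950 → van 5 (new)  [load 950/1450]
  850 → van 6 (new)  [load 850/1450]
  850 → van 7 (new)  [load 850/1450]
  450 → van 4  [load 1450/1450]
  400 → van 2  [load 1450/1450]
  400 → van 3  [load 1450/1450]
  350 → van 1  [load 1450/1450]
  350 → van 5  [load 1300/1450]
  200 → van 6  [load 1050/1450]
  150 → van 5  [load 1450/1450]
7 vans opened.

7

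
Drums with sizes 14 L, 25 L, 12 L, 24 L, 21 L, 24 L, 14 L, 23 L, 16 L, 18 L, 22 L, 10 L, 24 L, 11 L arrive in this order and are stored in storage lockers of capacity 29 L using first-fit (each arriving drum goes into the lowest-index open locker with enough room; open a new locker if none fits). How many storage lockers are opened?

11

  14 → locker 1 (new)  [load 14/29]
  25 → locker 2 (new)  [load 25/29]
  12 → locker 1  [load 26/29]
  24 → locker 3 (new)  [load 24/29]
  21 → locker 4 (new)  [load 21/29]
  24 → locker 5 (new)  [load 24/29]
  14 → locker 6 (new)  [load 14/29]
  23 → locker 7 (new)  [load 23/29]
  16 → locker 8 (new)  [load 16/29]
  18 → locker 9 (new)  [load 18/29]
  22 → locker 10 (new)  [load 22/29]
  10 → locker 6  [load 24/29]
  24 → locker 11 (new)  [load 24/29]
  11 → locker 8  [load 27/29]
11 storage lockers opened.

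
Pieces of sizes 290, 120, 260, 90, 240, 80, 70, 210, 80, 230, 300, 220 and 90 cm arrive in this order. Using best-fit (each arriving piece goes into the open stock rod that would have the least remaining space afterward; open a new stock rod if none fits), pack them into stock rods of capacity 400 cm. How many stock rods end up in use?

7

  290 → stock rod 1 (new)  [load 290/400]
  120 → stock rod 2 (new)  [load 120/400]
  260 → stock rod 2  [load 380/400]
  90 → stock rod 1  [load 380/400]
  240 → stock rod 3 (new)  [load 240/400]
  80 → stock rod 3  [load 320/400]
  70 → stock rod 3  [load 390/400]
  210 → stock rod 4 (new)  [load 210/400]
  80 → stock rod 4  [load 290/400]
  230 → stock rod 5 (new)  [load 230/400]
  300 → stock rod 6 (new)  [load 300/400]
  220 → stock rod 7 (new)  [load 220/400]
  90 → stock rod 6  [load 390/400]
7 stock rods opened.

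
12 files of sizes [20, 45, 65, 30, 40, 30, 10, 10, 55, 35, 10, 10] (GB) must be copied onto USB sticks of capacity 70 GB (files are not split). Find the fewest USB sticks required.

6

Total = 65 + 55 + 45 + 40 + 35 + 30 + 30 + 20 + 10 + 10 + 10 + 10 = 360 GB.
Lower bound: ⌈360/70⌉ = 6 USB sticks.
A packing using 6 USB sticks:
  USB stick 1: 65 = 65
  USB stick 2: 55 + 10 = 65
  USB stick 3: 45 + 20 = 65
  USB stick 4: 40 + 30 = 70
  USB stick 5: 35 + 30 = 65
  USB stick 6: 10 + 10 + 10 = 30
This matches the lower bound, so 6 is optimal.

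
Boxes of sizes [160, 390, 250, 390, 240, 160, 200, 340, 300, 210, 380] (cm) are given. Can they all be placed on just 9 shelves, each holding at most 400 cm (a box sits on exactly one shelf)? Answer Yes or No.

A valid assignment using 9 shelves:
  shelf 1: 390 = 390
  shelf 2: 390 = 390
  shelf 3: 380 = 380
  shelf 4: 340 = 340
  shelf 5: 300 = 300
  shelf 6: 250 = 250
  shelf 7: 240 + 160 = 400
  shelf 8: 210 + 160 = 370
  shelf 9: 200 = 200
Every load is within 400 cm, so 9 shelves suffice.

Yes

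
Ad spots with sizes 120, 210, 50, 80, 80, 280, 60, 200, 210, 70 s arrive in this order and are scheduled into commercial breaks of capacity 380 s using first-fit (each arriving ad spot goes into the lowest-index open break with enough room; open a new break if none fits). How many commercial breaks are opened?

5

  120 → break 1 (new)  [load 120/380]
  210 → break 1  [load 330/380]
  50 → break 1  [load 380/380]
  80 → break 2 (new)  [load 80/380]
  80 → break 2  [load 160/380]
  280 → break 3 (new)  [load 280/380]
  60 → break 2  [load 220/380]
  200 → break 4 (new)  [load 200/380]
  210 → break 5 (new)  [load 210/380]
  70 → break 2  [load 290/380]
5 commercial breaks opened.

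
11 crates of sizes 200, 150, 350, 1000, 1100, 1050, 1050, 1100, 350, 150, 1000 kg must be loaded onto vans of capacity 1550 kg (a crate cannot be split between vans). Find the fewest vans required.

6

Total = 1100 + 1100 + 1050 + 1050 + 1000 + 1000 + 350 + 350 + 200 + 150 + 150 = 7500 kg.
Lower bound: ⌈7500/1550⌉ = 5 vans.
Also, 6 crates each exceed 775 kg, and no two of those can share a van, so at least 6 vans are needed.
A packing using 6 vans:
  van 1: 1100 + 350 = 1450
  van 2: 1100 + 350 = 1450
  van 3: 1050 + 200 + 150 + 150 = 1550
  van 4: 1050 = 1050
  van 5: 1000 = 1000
  van 6: 1000 = 1000
This matches the lower bound, so 6 is optimal.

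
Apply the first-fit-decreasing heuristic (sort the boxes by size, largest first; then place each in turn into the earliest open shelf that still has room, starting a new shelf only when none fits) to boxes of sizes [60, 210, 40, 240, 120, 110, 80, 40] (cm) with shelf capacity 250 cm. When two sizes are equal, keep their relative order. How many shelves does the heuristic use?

4

Sorted descending: 240, 210, 120, 110, 80, 60, 40, 40.
  240 → shelf 1 (new)  [load 240/250]
  210 → shelf 2 (new)  [load 210/250]
  120 → shelf 3 (new)  [load 120/250]
  110 → shelf 3  [load 230/250]
  80 → shelf 4 (new)  [load 80/250]
  60 → shelf 4  [load 140/250]
  40 → shelf 2  [load 250/250]
  40 → shelf 4  [load 180/250]
4 shelves opened.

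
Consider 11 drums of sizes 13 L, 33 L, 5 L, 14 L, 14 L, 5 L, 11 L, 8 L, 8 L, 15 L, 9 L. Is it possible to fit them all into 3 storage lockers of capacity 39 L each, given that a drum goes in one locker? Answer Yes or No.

No

Total = 135 L; ⌈135/39⌉ = 4.
At least 4 storage lockers are required, but only 3 are allowed.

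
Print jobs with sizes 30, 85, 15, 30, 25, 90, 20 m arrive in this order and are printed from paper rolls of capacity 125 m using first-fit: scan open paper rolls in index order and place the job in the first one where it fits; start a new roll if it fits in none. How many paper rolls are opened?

3

  30 → roll 1 (new)  [load 30/125]
  85 → roll 1  [load 115/125]
  15 → roll 2 (new)  [load 15/125]
  30 → roll 2  [load 45/125]
  25 → roll 2  [load 70/125]
  90 → roll 3 (new)  [load 90/125]
  20 → roll 2  [load 90/125]
3 paper rolls opened.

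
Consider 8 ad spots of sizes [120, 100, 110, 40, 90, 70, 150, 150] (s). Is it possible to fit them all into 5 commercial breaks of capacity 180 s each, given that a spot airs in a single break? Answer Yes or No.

Total = 830 s; ⌈830/180⌉ = 5.
The bound of 5 does not rule out 5, but exhaustive search shows no assignment into 5 commercial breaks of capacity 180 s exists — the minimum is 6.

No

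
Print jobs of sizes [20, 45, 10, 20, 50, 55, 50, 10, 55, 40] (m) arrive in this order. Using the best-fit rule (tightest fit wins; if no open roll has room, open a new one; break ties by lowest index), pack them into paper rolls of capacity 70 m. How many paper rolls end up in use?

6

  20 → roll 1 (new)  [load 20/70]
  45 → roll 1  [load 65/70]
  10 → roll 2 (new)  [load 10/70]
  20 → roll 2  [load 30/70]
  50 → roll 3 (new)  [load 50/70]
  55 → roll 4 (new)  [load 55/70]
  50 → roll 5 (new)  [load 50/70]
  10 → roll 4  [load 65/70]
  55 → roll 6 (new)  [load 55/70]
  40 → roll 2  [load 70/70]
6 paper rolls opened.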